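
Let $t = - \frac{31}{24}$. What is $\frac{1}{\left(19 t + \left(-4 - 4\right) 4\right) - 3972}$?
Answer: $- \frac{24}{96685} \approx -0.00024823$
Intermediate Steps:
$t = - \frac{31}{24}$ ($t = \left(-31\right) \frac{1}{24} = - \frac{31}{24} \approx -1.2917$)
$\frac{1}{\left(19 t + \left(-4 - 4\right) 4\right) - 3972} = \frac{1}{\left(19 \left(- \frac{31}{24}\right) + \left(-4 - 4\right) 4\right) - 3972} = \frac{1}{\left(- \frac{589}{24} - 32\right) - 3972} = \frac{1}{- \frac{1357}{24} - 3972} = \frac{1}{- \frac{96685}{24}} = - \frac{24}{96685}$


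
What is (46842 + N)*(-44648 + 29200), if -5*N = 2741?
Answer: -3575733112/5 ≈ -7.1515e+8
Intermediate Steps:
N = -2741/5 (N = -1/5*2741 = -2741/5 ≈ -548.20)
(46842 + N)*(-44648 + 29200) = (46842 - 2741/5)*(-44648 + 29200) = (231469/5)*(-15448) = -3575733112/5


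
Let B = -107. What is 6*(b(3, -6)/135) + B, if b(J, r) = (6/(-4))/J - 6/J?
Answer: -964/9 ≈ -107.11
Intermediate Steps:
b(J, r) = -15/(2*J) (b(J, r) = (6*(-¼))/J - 6/J = -3/(2*J) - 6/J = -15/(2*J))
6*(b(3, -6)/135) + B = 6*(-15/2/3/135) - 107 = 6*(-15/2*⅓*(1/135)) - 107 = 6*(-5/2*1/135) - 107 = 6*(-1/54) - 107 = -⅑ - 107 = -964/9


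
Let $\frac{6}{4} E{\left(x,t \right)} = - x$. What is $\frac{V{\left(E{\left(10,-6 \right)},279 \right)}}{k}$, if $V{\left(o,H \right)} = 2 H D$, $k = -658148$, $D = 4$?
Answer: $- \frac{558}{164537} \approx -0.0033913$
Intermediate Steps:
$E{\left(x,t \right)} = - \frac{2 x}{3}$ ($E{\left(x,t \right)} = \frac{2 \left(- x\right)}{3} = - \frac{2 x}{3}$)
$V{\left(o,H \right)} = 8 H$ ($V{\left(o,H \right)} = 2 H 4 = 8 H$)
$\frac{V{\left(E{\left(10,-6 \right)},279 \right)}}{k} = \frac{8 \cdot 279}{-658148} = 2232 \left(- \frac{1}{658148}\right) = - \frac{558}{164537}$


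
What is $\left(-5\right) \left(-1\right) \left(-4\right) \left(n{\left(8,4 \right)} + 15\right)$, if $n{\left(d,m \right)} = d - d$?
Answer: $-300$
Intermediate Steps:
$n{\left(d,m \right)} = 0$
$\left(-5\right) \left(-1\right) \left(-4\right) \left(n{\left(8,4 \right)} + 15\right) = \left(-5\right) \left(-1\right) \left(-4\right) \left(0 + 15\right) = 5 \left(-4\right) 15 = \left(-20\right) 15 = -300$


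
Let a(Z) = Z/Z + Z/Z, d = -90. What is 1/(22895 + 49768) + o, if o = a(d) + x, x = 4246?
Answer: 308672425/72663 ≈ 4248.0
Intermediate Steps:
a(Z) = 2 (a(Z) = 1 + 1 = 2)
o = 4248 (o = 2 + 4246 = 4248)
1/(22895 + 49768) + o = 1/(22895 + 49768) + 4248 = 1/72663 + 4248 = 308672425/72663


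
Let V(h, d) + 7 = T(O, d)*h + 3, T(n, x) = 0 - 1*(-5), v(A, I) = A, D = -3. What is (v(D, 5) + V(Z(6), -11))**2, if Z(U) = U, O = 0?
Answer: 529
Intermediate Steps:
T(n, x) = 5 (T(n, x) = 0 + 5 = 5)
V(h, d) = -4 + 5*h (V(h, d) = -7 + (5*h + 3) = -7 + (3 + 5*h) = -4 + 5*h)
(v(D, 5) + V(Z(6), -11))**2 = (-3 + (-4 + 5*6))**2 = (-3 + (-4 + 30))**2 = (-3 + 26)**2 = 23**2 = 529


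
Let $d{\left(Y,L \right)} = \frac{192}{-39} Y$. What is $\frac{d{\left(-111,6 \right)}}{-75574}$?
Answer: $- \frac{3552}{491231} \approx -0.0072308$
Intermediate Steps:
$d{\left(Y,L \right)} = - \frac{64 Y}{13}$ ($d{\left(Y,L \right)} = 192 \left(- \frac{1}{39}\right) Y = - \frac{64 Y}{13}$)
$\frac{d{\left(-111,6 \right)}}{-75574} = \frac{\left(- \frac{64}{13}\right) \left(-111\right)}{-75574} = \frac{7104}{13} \left(- \frac{1}{75574}\right) = - \frac{3552}{491231}$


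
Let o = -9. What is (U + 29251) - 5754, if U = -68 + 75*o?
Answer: 22754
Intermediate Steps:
U = -743 (U = -68 + 75*(-9) = -68 - 675 = -743)
(U + 29251) - 5754 = (-743 + 29251) - 5754 = 28508 - 5754 = 22754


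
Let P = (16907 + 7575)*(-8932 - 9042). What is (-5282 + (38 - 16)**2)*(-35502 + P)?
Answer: 2111479706060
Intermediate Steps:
P = -440039468 (P = 24482*(-17974) = -440039468)
(-5282 + (38 - 16)**2)*(-35502 + P) = (-5282 + (38 - 16)**2)*(-35502 - 440039468) = (-5282 + 22**2)*(-440074970) = (-5282 + 484)*(-440074970) = -4798*(-440074970) = 2111479706060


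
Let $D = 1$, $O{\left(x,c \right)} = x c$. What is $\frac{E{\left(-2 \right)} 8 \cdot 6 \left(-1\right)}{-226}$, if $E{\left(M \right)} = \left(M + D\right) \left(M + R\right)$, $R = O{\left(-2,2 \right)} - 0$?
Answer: $\frac{144}{113} \approx 1.2743$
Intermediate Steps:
$O{\left(x,c \right)} = c x$
$R = -4$ ($R = 2 \left(-2\right) - 0 = -4 + 0 = -4$)
$E{\left(M \right)} = \left(1 + M\right) \left(-4 + M\right)$ ($E{\left(M \right)} = \left(M + 1\right) \left(M - 4\right) = \left(1 + M\right) \left(-4 + M\right)$)
$\frac{E{\left(-2 \right)} 8 \cdot 6 \left(-1\right)}{-226} = \frac{\left(-4 + \left(-2\right)^{2} - -6\right) 8 \cdot 6 \left(-1\right)}{-226} = \left(-4 + 4 + 6\right) 8 \left(-6\right) \left(- \frac{1}{226}\right) = 6 \cdot 8 \left(-6\right) \left(- \frac{1}{226}\right) = 48 \left(-6\right) \left(- \frac{1}{226}\right) = \left(-288\right) \left(- \frac{1}{226}\right) = \frac{144}{113}$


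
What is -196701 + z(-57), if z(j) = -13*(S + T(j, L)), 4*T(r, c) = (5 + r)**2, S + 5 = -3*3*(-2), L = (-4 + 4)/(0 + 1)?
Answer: -205658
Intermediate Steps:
L = 0 (L = 0/1 = 0*1 = 0)
S = 13 (S = -5 - 3*3*(-2) = -5 - 9*(-2) = -5 + 18 = 13)
T(r, c) = (5 + r)**2/4
z(j) = -169 - 13*(5 + j)**2/4 (z(j) = -13*(13 + (5 + j)**2/4) = -169 - 13*(5 + j)**2/4)
-196701 + z(-57) = -196701 + (-169 - 13*(5 - 57)**2/4) = -196701 + (-169 - 13/4*(-52)**2) = -196701 + (-169 - 13/4*2704) = -196701 + (-169 - 8788) = -196701 - 8957 = -205658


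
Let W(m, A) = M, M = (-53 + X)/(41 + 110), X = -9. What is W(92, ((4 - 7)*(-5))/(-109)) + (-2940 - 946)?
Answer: -586848/151 ≈ -3886.4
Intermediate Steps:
M = -62/151 (M = (-53 - 9)/(41 + 110) = -62/151 ≈ -0.41060)
W(m, A) = -62/151
W(92, ((4 - 7)*(-5))/(-109)) + (-2940 - 946) = -62/151 + (-2940 - 946) = -62/151 - 3886 = -586848/151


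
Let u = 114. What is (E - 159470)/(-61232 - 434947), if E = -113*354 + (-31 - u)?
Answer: 2893/7191 ≈ 0.40231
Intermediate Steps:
E = -40147 (E = -113*354 + (-31 - 1*114) = -40002 + (-31 - 114) = -40002 - 145 = -40147)
(E - 159470)/(-61232 - 434947) = (-40147 - 159470)/(-61232 - 434947) = -199617/(-496179) = -199617*(-1/496179) = 2893/7191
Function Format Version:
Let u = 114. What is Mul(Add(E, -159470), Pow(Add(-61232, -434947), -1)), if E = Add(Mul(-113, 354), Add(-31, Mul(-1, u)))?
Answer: Rational(2893, 7191) ≈ 0.40231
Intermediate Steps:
E = -40147 (E = Add(Mul(-113, 354), Add(-31, Mul(-1, 114))) = Add(-40002, Add(-31, -114)) = Add(-40002, -145) = -40147)
Mul(Add(E, -159470), Pow(Add(-61232, -434947), -1)) = Mul(Add(-40147, -159470), Pow(Add(-61232, -434947), -1)) = Mul(-199617, Pow(-496179, -1)) = Mul(-199617, Rational(-1, 496179)) = Rational(2893, 7191)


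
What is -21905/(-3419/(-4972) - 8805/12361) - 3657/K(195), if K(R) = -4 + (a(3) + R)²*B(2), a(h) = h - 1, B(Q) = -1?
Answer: 52252279621415437/58848309413 ≈ 8.8792e+5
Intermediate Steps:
a(h) = -1 + h
K(R) = -4 - (2 + R)² (K(R) = -4 + ((-1 + 3) + R)²*(-1) = -4 + (2 + R)²*(-1) = -4 - (2 + R)²)
-21905/(-3419/(-4972) - 8805/12361) - 3657/K(195) = -21905/(-3419/(-4972) - 8805/12361) - 3657/(-4 - (2 + 195)²) = -21905/(-3419*(-1/4972) - 8805*1/12361) - 3657/(-4 - 1*197²) = -21905/(3419/4972 - 8805/12361) - 3657/(-4 - 1*38809) = -21905/(-1516201/61458892) - 3657/(-4 - 38809) = -21905*(-61458892/1516201) - 3657/(-38813) = 1346257029260/1516201 - 3657*(-1/38813) = 1346257029260/1516201 + 3657/38813 = 52252279621415437/58848309413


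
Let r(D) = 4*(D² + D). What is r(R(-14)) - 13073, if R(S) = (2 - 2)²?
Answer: -13073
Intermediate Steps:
R(S) = 0 (R(S) = 0² = 0)
r(D) = 4*D + 4*D² (r(D) = 4*(D + D²) = 4*D + 4*D²)
r(R(-14)) - 13073 = 4*0*(1 + 0) - 13073 = 4*0*1 - 13073 = 0 - 13073 = -13073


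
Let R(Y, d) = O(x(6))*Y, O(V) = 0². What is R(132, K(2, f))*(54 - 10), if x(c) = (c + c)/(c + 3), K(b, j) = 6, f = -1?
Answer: 0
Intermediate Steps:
x(c) = 2*c/(3 + c) (x(c) = (2*c)/(3 + c) = 2*c/(3 + c))
O(V) = 0
R(Y, d) = 0 (R(Y, d) = 0*Y = 0)
R(132, K(2, f))*(54 - 10) = 0*(54 - 10) = 0*44 = 0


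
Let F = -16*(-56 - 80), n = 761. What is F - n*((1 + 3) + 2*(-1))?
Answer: 654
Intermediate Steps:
F = 2176 (F = -16*(-136) = 2176)
F - n*((1 + 3) + 2*(-1)) = 2176 - 761*((1 + 3) + 2*(-1)) = 2176 - 761*(4 - 2) = 2176 - 761*2 = 2176 - 1*1522 = 2176 - 1522 = 654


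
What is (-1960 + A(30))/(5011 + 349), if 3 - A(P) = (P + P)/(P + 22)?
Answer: -1591/4355 ≈ -0.36533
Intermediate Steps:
A(P) = 3 - 2*P/(22 + P) (A(P) = 3 - (P + P)/(P + 22) = 3 - 2*P/(22 + P))
(-1960 + A(30))/(5011 + 349) = (-1960 + (66 + 30)/(22 + 30))/(5011 + 349) = (-1960 + 96/52)/5360 = (-1960 + (1/52)*96)*(1/5360) = (-1960 + 24/13)*(1/5360) = -25456/13*1/5360 = -1591/4355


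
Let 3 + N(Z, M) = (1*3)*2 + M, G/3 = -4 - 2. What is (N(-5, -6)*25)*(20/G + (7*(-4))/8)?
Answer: 2075/6 ≈ 345.83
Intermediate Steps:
G = -18 (G = 3*(-4 - 2) = 3*(-6) = -18)
N(Z, M) = 3 + M (N(Z, M) = -3 + ((1*3)*2 + M) = -3 + (3*2 + M) = -3 + (6 + M) = 3 + M)
(N(-5, -6)*25)*(20/G + (7*(-4))/8) = ((3 - 6)*25)*(20/(-18) + (7*(-4))/8) = (-3*25)*(20*(-1/18) - 28*⅛) = -75*(-10/9 - 7/2) = -75*(-83/18) = 2075/6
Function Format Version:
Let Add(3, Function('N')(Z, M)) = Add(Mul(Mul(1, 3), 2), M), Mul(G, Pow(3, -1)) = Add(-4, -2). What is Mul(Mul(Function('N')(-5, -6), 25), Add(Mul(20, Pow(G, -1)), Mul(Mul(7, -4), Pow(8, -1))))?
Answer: Rational(2075, 6) ≈ 345.83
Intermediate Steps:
G = -18 (G = Mul(3, Add(-4, -2)) = Mul(3, -6) = -18)
Function('N')(Z, M) = Add(3, M) (Function('N')(Z, M) = Add(-3, Add(Mul(Mul(1, 3), 2), M)) = Add(-3, Add(Mul(3, 2), M)) = Add(-3, Add(6, M)) = Add(3, M))
Mul(Mul(Function('N')(-5, -6), 25), Add(Mul(20, Pow(G, -1)), Mul(Mul(7, -4), Pow(8, -1)))) = Mul(Mul(Add(3, -6), 25), Add(Mul(20, Pow(-18, -1)), Mul(Mul(7, -4), Pow(8, -1)))) = Mul(Mul(-3, 25), Add(Mul(20, Rational(-1, 18)), Mul(-28, Rational(1, 8)))) = Mul(-75, Add(Rational(-10, 9), Rational(-7, 2))) = Mul(-75, Rational(-83, 18)) = Rational(2075, 6)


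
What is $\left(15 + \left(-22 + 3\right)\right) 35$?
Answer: $-140$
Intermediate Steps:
$\left(15 + \left(-22 + 3\right)\right) 35 = \left(15 - 19\right) 35 = \left(-4\right) 35 = -140$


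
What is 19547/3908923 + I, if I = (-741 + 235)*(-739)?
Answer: 1461679232629/3908923 ≈ 3.7393e+5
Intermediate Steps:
I = 373934 (I = -506*(-739) = 373934)
19547/3908923 + I = 19547/3908923 + 373934 = 1461679232629/3908923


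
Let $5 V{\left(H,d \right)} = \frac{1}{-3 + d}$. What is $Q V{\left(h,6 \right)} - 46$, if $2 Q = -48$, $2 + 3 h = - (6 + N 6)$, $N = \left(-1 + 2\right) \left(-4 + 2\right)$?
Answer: $- \frac{238}{5} \approx -47.6$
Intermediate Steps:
$N = -2$ ($N = 1 \left(-2\right) = -2$)
$h = \frac{4}{3}$ ($h = - \frac{2}{3} + \frac{\left(-1\right) \left(6 - 12\right)}{3} = - \frac{2}{3} + \frac{\left(-1\right) \left(-6\right)}{3} = - \frac{2}{3} + \frac{1}{3} \cdot 6 = - \frac{2}{3} + 2 = \frac{4}{3} \approx 1.3333$)
$Q = -24$ ($Q = \frac{1}{2} \left(-48\right) = -24$)
$V{\left(H,d \right)} = \frac{1}{5 \left(-3 + d\right)}$
$Q V{\left(h,6 \right)} - 46 = - 24 \frac{1}{5 \left(-3 + 6\right)} - 46 = - 24 \frac{1}{5 \cdot 3} - 46 = - 24 \cdot \frac{1}{5} \cdot \frac{1}{3} - 46 = \left(-24\right) \frac{1}{15} - 46 = - \frac{8}{5} - 46 = - \frac{238}{5}$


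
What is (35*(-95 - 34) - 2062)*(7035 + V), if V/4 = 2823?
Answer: -120536679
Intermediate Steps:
V = 11292 (V = 4*2823 = 11292)
(35*(-95 - 34) - 2062)*(7035 + V) = (35*(-95 - 34) - 2062)*(7035 + 11292) = (35*(-129) - 2062)*18327 = (-4515 - 2062)*18327 = -6577*18327 = -120536679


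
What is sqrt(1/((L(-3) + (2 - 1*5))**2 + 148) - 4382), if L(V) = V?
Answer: I*sqrt(37089202)/92 ≈ 66.197*I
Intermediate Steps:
sqrt(1/((L(-3) + (2 - 1*5))**2 + 148) - 4382) = sqrt(1/((-3 + (2 - 1*5))**2 + 148) - 4382) = sqrt(1/((-3 + (2 - 5))**2 + 148) - 4382) = sqrt(1/((-3 - 3)**2 + 148) - 4382) = sqrt(1/((-6)**2 + 148) - 4382) = sqrt(1/(36 + 148) - 4382) = sqrt(1/184 - 4382) = sqrt(-806287/184) = I*sqrt(37089202)/92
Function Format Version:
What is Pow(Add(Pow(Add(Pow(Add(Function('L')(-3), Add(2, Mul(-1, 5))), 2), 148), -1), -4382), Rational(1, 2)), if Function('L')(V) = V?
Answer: Mul(Rational(1, 92), I, Pow(37089202, Rational(1, 2))) ≈ Mul(66.197, I)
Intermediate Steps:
Pow(Add(Pow(Add(Pow(Add(Function('L')(-3), Add(2, Mul(-1, 5))), 2), 148), -1), -4382), Rational(1, 2)) = Pow(Add(Pow(Add(Pow(Add(-3, Add(2, Mul(-1, 5))), 2), 148), -1), -4382), Rational(1, 2)) = Pow(Add(Pow(Add(Pow(Add(-3, Add(2, -5)), 2), 148), -1), -4382), Rational(1, 2)) = Pow(Add(Pow(Add(Pow(Add(-3, -3), 2), 148), -1), -4382), Rational(1, 2)) = Pow(Add(Pow(Add(Pow(-6, 2), 148), -1), -4382), Rational(1, 2)) = Pow(Add(Pow(Add(36, 148), -1), -4382), Rational(1, 2)) = Pow(Add(Pow(184, -1), -4382), Rational(1, 2)) = Pow(Add(Rational(1, 184), -4382), Rational(1, 2)) = Pow(Rational(-806287, 184), Rational(1, 2)) = Mul(Rational(1, 92), I, Pow(37089202, Rational(1, 2)))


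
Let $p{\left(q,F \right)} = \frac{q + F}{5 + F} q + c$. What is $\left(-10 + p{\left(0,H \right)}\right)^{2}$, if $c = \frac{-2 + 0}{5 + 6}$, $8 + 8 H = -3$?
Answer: $\frac{12544}{121} \approx 103.67$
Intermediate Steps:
$H = - \frac{11}{8}$ ($H = -1 + \frac{1}{8} \left(-3\right) = -1 - \frac{3}{8} = - \frac{11}{8} \approx -1.375$)
$c = - \frac{2}{11} \approx -0.18182$
$p{\left(q,F \right)} = - \frac{2}{11} + \frac{q \left(F + q\right)}{5 + F}$ ($p{\left(q,F \right)} = \frac{q + F}{5 + F} q - \frac{2}{11} = \frac{F + q}{5 + F} q - \frac{2}{11} = \frac{q \left(F + q\right)}{5 + F} - \frac{2}{11} = - \frac{2}{11} + \frac{q \left(F + q\right)}{5 + F}$)
$\left(-10 + p{\left(0,H \right)}\right)^{2} = \left(-10 + \frac{- \frac{10}{11} + 0^{2} - - \frac{1}{4} - 0}{5 - \frac{11}{8}}\right)^{2} = \left(-10 + \frac{- \frac{10}{11} + 0 + \frac{1}{4} + 0}{\frac{29}{8}}\right)^{2} = \left(-10 + \frac{8}{29} \left(- \frac{29}{44}\right)\right)^{2} = \left(-10 - \frac{2}{11}\right)^{2} = \left(- \frac{112}{11}\right)^{2} = \frac{12544}{121}$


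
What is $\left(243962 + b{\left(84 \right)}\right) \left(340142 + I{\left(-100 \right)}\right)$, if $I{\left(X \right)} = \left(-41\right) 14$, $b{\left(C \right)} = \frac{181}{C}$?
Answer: $\frac{1739690822188}{21} \approx 8.2842 \cdot 10^{10}$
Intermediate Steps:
$I{\left(X \right)} = -574$
$\left(243962 + b{\left(84 \right)}\right) \left(340142 + I{\left(-100 \right)}\right) = \left(243962 + \frac{181}{84}\right) \left(340142 - 574\right) = \left(243962 + 181 \cdot \frac{1}{84}\right) 339568 = \left(243962 + \frac{181}{84}\right) 339568 = \frac{20492989}{84} \cdot 339568 = \frac{1739690822188}{21}$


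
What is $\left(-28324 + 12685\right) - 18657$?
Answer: $-34296$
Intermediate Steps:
$\left(-28324 + 12685\right) - 18657 = -15639 - 18657 = -34296$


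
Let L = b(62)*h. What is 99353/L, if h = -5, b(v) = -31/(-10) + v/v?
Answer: -198706/41 ≈ -4846.5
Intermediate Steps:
b(v) = 41/10 (b(v) = -31*(-⅒) + 1 = 31/10 + 1 = 41/10)
L = -41/2 (L = (41/10)*(-5) = -41/2 ≈ -20.500)
99353/L = 99353/(-41/2) = 99353*(-2/41) = -198706/41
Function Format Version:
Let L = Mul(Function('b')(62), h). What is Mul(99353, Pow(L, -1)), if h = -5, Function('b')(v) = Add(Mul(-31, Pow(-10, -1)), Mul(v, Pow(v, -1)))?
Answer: Rational(-198706, 41) ≈ -4846.5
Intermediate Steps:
Function('b')(v) = Rational(41, 10) (Function('b')(v) = Add(Mul(-31, Rational(-1, 10)), 1) = Add(Rational(31, 10), 1) = Rational(41, 10))
L = Rational(-41, 2) (L = Mul(Rational(41, 10), -5) = Rational(-41, 2) ≈ -20.500)
Mul(99353, Pow(L, -1)) = Mul(99353, Pow(Rational(-41, 2), -1)) = Mul(99353, Rational(-2, 41)) = Rational(-198706, 41)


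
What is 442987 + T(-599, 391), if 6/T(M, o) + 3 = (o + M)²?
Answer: 19164060613/43261 ≈ 4.4299e+5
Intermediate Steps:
T(M, o) = 6/(-3 + (M + o)²) (T(M, o) = 6/(-3 + (o + M)²) = 6/(-3 + (M + o)²))
442987 + T(-599, 391) = 442987 + 6/(-3 + (-599 + 391)²) = 442987 + 6/(-3 + (-208)²) = 442987 + 6/(-3 + 43264) = 442987 + 6/43261 = 19164060613/43261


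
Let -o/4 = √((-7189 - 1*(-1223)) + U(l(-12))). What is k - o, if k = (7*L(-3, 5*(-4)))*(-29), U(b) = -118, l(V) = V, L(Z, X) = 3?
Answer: -609 + 312*I ≈ -609.0 + 312.0*I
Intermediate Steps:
k = -609 (k = (7*3)*(-29) = 21*(-29) = -609)
o = -312*I (o = -4*√((-7189 - 1*(-1223)) - 118) = -4*√((-7189 + 1223) - 118) = -4*√(-5966 - 118) = -312*I ≈ -312.0*I)
k - o = -609 - (-312)*I = -609 + 312*I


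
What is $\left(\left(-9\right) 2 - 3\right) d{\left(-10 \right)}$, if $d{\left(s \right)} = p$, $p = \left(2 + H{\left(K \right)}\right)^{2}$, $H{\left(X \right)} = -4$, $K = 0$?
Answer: $-84$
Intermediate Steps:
$p = 4$ ($p = \left(2 - 4\right)^{2} = \left(-2\right)^{2} = 4$)
$d{\left(s \right)} = 4$
$\left(\left(-9\right) 2 - 3\right) d{\left(-10 \right)} = \left(\left(-9\right) 2 - 3\right) 4 = \left(-18 - 3\right) 4 = \left(-21\right) 4 = -84$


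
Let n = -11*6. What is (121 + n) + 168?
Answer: 223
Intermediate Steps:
n = -66
(121 + n) + 168 = (121 - 66) + 168 = 55 + 168 = 223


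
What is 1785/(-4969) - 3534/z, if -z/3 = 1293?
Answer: 3545477/6424917 ≈ 0.55183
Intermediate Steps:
z = -3879 (z = -3*1293 = -3879)
1785/(-4969) - 3534/z = 1785/(-4969) - 3534/(-3879) = 1785*(-1/4969) - 3534*(-1/3879) = -1785/4969 + 1178/1293 = 3545477/6424917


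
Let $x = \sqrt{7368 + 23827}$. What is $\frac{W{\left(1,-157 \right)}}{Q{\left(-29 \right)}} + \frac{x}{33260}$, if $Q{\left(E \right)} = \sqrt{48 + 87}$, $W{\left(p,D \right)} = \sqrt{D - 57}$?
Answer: $\frac{\sqrt{31195}}{33260} + \frac{i \sqrt{3210}}{45} \approx 0.0053103 + 1.259 i$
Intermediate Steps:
$W{\left(p,D \right)} = \sqrt{-57 + D}$
$Q{\left(E \right)} = 3 \sqrt{15}$ ($Q{\left(E \right)} = \sqrt{135} = 3 \sqrt{15}$)
$x = \sqrt{31195} \approx 176.62$
$\frac{W{\left(1,-157 \right)}}{Q{\left(-29 \right)}} + \frac{x}{33260} = \frac{\sqrt{-57 - 157}}{3 \sqrt{15}} + \frac{\sqrt{31195}}{33260} = \sqrt{-214} \frac{\sqrt{15}}{45} + \sqrt{31195} \cdot \frac{1}{33260} = i \sqrt{214} \frac{\sqrt{15}}{45} + \frac{\sqrt{31195}}{33260} = \frac{i \sqrt{3210}}{45} + \frac{\sqrt{31195}}{33260} = \frac{\sqrt{31195}}{33260} + \frac{i \sqrt{3210}}{45}$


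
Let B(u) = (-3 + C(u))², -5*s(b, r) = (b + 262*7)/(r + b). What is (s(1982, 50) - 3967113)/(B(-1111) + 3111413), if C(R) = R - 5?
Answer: -5038233987/5541738980 ≈ -0.90914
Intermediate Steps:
s(b, r) = -(1834 + b)/(5*(b + r)) (s(b, r) = -(b + 262*7)/(5*(r + b)) = -(b + 1834)/(5*(b + r)) = -(1834 + b)/(5*(b + r)))
C(R) = -5 + R
B(u) = (-8 + u)² (B(u) = (-3 + (-5 + u))² = (-8 + u)²)
(s(1982, 50) - 3967113)/(B(-1111) + 3111413) = ((-1834 - 1*1982)/(5*(1982 + 50)) - 3967113)/((-8 - 1111)² + 3111413) = ((⅕)*(-1834 - 1982)/2032 - 3967113)/((-1119)² + 3111413) = ((⅕)*(1/2032)*(-3816) - 3967113)/(1252161 + 3111413) = (-477/1270 - 3967113)/4363574 = -5038233987/1270*1/4363574 = -5038233987/5541738980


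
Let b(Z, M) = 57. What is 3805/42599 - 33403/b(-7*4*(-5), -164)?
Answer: -1422717512/2428143 ≈ -585.93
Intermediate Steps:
3805/42599 - 33403/b(-7*4*(-5), -164) = 3805/42599 - 33403/57 = -1422717512/2428143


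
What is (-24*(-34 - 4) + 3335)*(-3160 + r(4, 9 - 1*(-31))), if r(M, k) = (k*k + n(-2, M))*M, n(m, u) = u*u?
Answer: 14032088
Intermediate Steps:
n(m, u) = u²
r(M, k) = M*(M² + k²) (r(M, k) = (k*k + M²)*M = (k² + M²)*M = (M² + k²)*M = M*(M² + k²))
(-24*(-34 - 4) + 3335)*(-3160 + r(4, 9 - 1*(-31))) = (-24*(-34 - 4) + 3335)*(-3160 + 4*(4² + (9 - 1*(-31))²)) = (-24*(-38) + 3335)*(-3160 + 4*(16 + (9 + 31)²)) = (912 + 3335)*(-3160 + 4*(16 + 40²)) = 4247*(-3160 + 4*(16 + 1600)) = 4247*(-3160 + 4*1616) = 4247*(-3160 + 6464) = 4247*3304 = 14032088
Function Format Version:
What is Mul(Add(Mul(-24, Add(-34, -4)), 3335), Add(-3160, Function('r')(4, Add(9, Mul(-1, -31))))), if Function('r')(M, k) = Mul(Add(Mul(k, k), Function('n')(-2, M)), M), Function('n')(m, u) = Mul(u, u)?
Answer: 14032088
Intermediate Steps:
Function('n')(m, u) = Pow(u, 2)
Function('r')(M, k) = Mul(M, Add(Pow(M, 2), Pow(k, 2))) (Function('r')(M, k) = Mul(Add(Mul(k, k), Pow(M, 2)), M) = Mul(Add(Pow(k, 2), Pow(M, 2)), M) = Mul(Add(Pow(M, 2), Pow(k, 2)), M) = Mul(M, Add(Pow(M, 2), Pow(k, 2))))
Mul(Add(Mul(-24, Add(-34, -4)), 3335), Add(-3160, Function('r')(4, Add(9, Mul(-1, -31))))) = Mul(Add(Mul(-24, Add(-34, -4)), 3335), Add(-3160, Mul(4, Add(Pow(4, 2), Pow(Add(9, Mul(-1, -31)), 2))))) = Mul(Add(Mul(-24, -38), 3335), Add(-3160, Mul(4, Add(16, Pow(Add(9, 31), 2))))) = Mul(Add(912, 3335), Add(-3160, Mul(4, Add(16, Pow(40, 2))))) = Mul(4247, Add(-3160, Mul(4, Add(16, 1600)))) = Mul(4247, Add(-3160, Mul(4, 1616))) = Mul(4247, Add(-3160, 6464)) = Mul(4247, 3304) = 14032088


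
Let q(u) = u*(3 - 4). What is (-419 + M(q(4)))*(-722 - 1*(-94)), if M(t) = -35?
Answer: 285112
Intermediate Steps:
q(u) = -u (q(u) = u*(-1) = -u)
(-419 + M(q(4)))*(-722 - 1*(-94)) = (-419 - 35)*(-722 - 1*(-94)) = -454*(-722 + 94) = -454*(-628) = 285112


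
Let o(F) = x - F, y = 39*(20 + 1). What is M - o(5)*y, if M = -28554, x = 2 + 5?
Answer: -30192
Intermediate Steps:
x = 7
y = 819 (y = 39*21 = 819)
o(F) = 7 - F
M - o(5)*y = -28554 - (7 - 1*5)*819 = -28554 - (7 - 5)*819 = -28554 - 2*819 = -28554 - 1*1638 = -28554 - 1638 = -30192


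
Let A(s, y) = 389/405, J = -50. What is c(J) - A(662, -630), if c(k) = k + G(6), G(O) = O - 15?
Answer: -24284/405 ≈ -59.961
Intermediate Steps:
G(O) = -15 + O
A(s, y) = 389/405 (A(s, y) = 389*(1/405) = 389/405)
c(k) = -9 + k (c(k) = k + (-15 + 6) = k - 9 = -9 + k)
c(J) - A(662, -630) = (-9 - 50) - 1*389/405 = -59 - 389/405 = -24284/405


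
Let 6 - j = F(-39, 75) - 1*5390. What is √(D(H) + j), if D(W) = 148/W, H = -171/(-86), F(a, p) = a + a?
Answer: √18026858/57 ≈ 74.488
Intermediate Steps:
F(a, p) = 2*a
H = 171/86 (H = -171*(-1/86) = 171/86 ≈ 1.9884)
j = 5474 (j = 6 - (2*(-39) - 1*5390) = 6 - (-78 - 5390) = 6 - 1*(-5468) = 6 + 5468 = 5474)
√(D(H) + j) = √(148/(171/86) + 5474) = √(148*(86/171) + 5474) = √(12728/171 + 5474) = √(948782/171) = √18026858/57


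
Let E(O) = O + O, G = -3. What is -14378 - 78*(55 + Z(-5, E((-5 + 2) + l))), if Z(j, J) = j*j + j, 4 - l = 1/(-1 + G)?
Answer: -20228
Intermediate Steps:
l = 17/4 (l = 4 - 1/(-1 - 3) = 4 - 1/(-4) = 4 - 1*(-¼) = 4 + ¼ = 17/4 ≈ 4.2500)
E(O) = 2*O
Z(j, J) = j + j² (Z(j, J) = j² + j = j + j²)
-14378 - 78*(55 + Z(-5, E((-5 + 2) + l))) = -14378 - 78*(55 - 5*(1 - 5)) = -14378 - 78*(55 - 5*(-4)) = -14378 - 78*(55 + 20) = -14378 - 78*75 = -14378 - 5850 = -20228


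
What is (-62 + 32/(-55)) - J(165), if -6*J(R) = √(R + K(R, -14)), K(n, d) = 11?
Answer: -3442/55 + 2*√11/3 ≈ -60.371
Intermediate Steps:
J(R) = -√(11 + R)/6 (J(R) = -√(R + 11)/6 = -√(11 + R)/6)
(-62 + 32/(-55)) - J(165) = (-62 + 32/(-55)) - (-1)*√(11 + 165)/6 = (-62 + 32*(-1/55)) - (-1)*√176/6 = (-62 - 32/55) - (-1)*4*√11/6 = -3442/55 - (-2)*√11/3 = -3442/55 + 2*√11/3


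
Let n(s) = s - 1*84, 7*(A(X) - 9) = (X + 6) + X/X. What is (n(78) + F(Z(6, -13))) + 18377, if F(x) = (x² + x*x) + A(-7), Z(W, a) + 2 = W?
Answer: 18412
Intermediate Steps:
A(X) = 10 + X/7 (A(X) = 9 + ((X + 6) + X/X)/7 = 9 + ((6 + X) + 1)/7 = 9 + (7 + X)/7 = 9 + (1 + X/7) = 10 + X/7)
Z(W, a) = -2 + W
n(s) = -84 + s (n(s) = s - 84 = -84 + s)
F(x) = 9 + 2*x² (F(x) = (x² + x*x) + (10 + (⅐)*(-7)) = (x² + x²) + (10 - 1) = 2*x² + 9 = 9 + 2*x²)
(n(78) + F(Z(6, -13))) + 18377 = ((-84 + 78) + (9 + 2*(-2 + 6)²)) + 18377 = (-6 + (9 + 2*4²)) + 18377 = (-6 + (9 + 2*16)) + 18377 = (-6 + (9 + 32)) + 18377 = (-6 + 41) + 18377 = 35 + 18377 = 18412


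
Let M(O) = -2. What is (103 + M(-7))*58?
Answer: 5858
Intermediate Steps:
(103 + M(-7))*58 = (103 - 2)*58 = 101*58 = 5858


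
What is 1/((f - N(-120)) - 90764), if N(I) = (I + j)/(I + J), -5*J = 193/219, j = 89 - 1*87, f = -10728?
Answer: -131593/13355765966 ≈ -9.8529e-6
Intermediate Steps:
j = 2 (j = 89 - 87 = 2)
J = -193/1095 (J = -193/(5*219) = -1/5*193/219 = -193/1095 ≈ -0.17626)
N(I) = (2 + I)/(-193/1095 + I) (N(I) = (I + 2)/(I - 193/1095) = (2 + I)/(-193/1095 + I))
1/((f - N(-120)) - 90764) = 1/((-10728 - 1095*(2 - 120)/(-193 + 1095*(-120))) - 90764) = 1/((-10728 - 1095*(-118)/(-193 - 131400)) - 90764) = 1/((-10728 - 1095*(-118)/(-131593)) - 90764) = 1/((-10728 - 1095*(-1)*(-118)/131593) - 90764) = 1/((-10728 - 1*129210/131593) - 90764) = 1/((-10728 - 129210/131593) - 90764) = 1/(-1411858914/131593 - 90764) = 1/(-13355765966/131593) = -131593/13355765966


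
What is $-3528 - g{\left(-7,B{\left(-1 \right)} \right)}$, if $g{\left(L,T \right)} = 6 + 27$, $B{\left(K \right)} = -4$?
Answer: $-3561$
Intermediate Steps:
$g{\left(L,T \right)} = 33$
$-3528 - g{\left(-7,B{\left(-1 \right)} \right)} = -3528 - 33 = -3561$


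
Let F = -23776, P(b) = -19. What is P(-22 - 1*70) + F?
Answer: -23795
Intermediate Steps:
P(-22 - 1*70) + F = -19 - 23776 = -23795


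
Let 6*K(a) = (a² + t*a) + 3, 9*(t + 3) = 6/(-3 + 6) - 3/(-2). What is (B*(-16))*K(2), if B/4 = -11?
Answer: 5632/27 ≈ 208.59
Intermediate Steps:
B = -44 (B = 4*(-11) = -44)
t = -47/18 (t = -3 + (6/(-3 + 6) - 3/(-2))/9 = -3 + (6/3 - 3*(-½))/9 = -3 + (6*(⅓) + 3/2)/9 = -3 + (2 + 3/2)/9 = -3 + (⅑)*(7/2) = -3 + 7/18 = -47/18 ≈ -2.6111)
K(a) = ½ - 47*a/108 + a²/6 (K(a) = ((a² - 47*a/18) + 3)/6 = (3 + a² - 47*a/18)/6 = ½ - 47*a/108 + a²/6)
(B*(-16))*K(2) = (-44*(-16))*(½ - 47/108*2 + (⅙)*2²) = 704*(½ - 47/54 + (⅙)*4) = 704*(½ - 47/54 + ⅔) = 704*(8/27) = 5632/27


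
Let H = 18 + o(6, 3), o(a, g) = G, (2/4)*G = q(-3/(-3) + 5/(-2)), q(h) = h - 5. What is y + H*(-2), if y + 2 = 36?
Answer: 24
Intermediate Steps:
y = 34 (y = -2 + 36 = 34)
q(h) = -5 + h
G = -13 (G = 2*(-5 + (-3/(-3) + 5/(-2))) = 2*(-5 + (-3*(-⅓) + 5*(-½))) = 2*(-5 + (1 - 5/2)) = 2*(-5 - 3/2) = 2*(-13/2) = -13)
o(a, g) = -13
H = 5 (H = 18 - 13 = 5)
y + H*(-2) = 34 + 5*(-2) = 34 - 10 = 24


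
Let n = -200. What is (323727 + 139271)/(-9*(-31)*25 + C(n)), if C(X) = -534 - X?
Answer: 462998/6641 ≈ 69.718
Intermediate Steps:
(323727 + 139271)/(-9*(-31)*25 + C(n)) = (323727 + 139271)/(-9*(-31)*25 + (-534 - 1*(-200))) = 462998/(279*25 + (-534 + 200)) = 462998/(6975 - 334) = 462998/6641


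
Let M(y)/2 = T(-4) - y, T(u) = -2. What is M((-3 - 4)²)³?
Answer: -1061208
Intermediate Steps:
M(y) = -4 - 2*y (M(y) = 2*(-2 - y) = -4 - 2*y)
M((-3 - 4)²)³ = (-4 - 2*(-3 - 4)²)³ = (-4 - 2*(-7)²)³ = (-4 - 2*49)³ = (-4 - 98)³ = (-102)³ = -1061208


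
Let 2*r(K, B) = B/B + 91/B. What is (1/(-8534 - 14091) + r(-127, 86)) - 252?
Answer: -976653547/3891500 ≈ -250.97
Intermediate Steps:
r(K, B) = ½ + 91/(2*B) (r(K, B) = (B/B + 91/B)/2 = (1 + 91/B)/2 = ½ + 91/(2*B))
(1/(-8534 - 14091) + r(-127, 86)) - 252 = (1/(-8534 - 14091) + (½)*(91 + 86)/86) - 252 = (1/(-22625) + (½)*(1/86)*177) - 252 = (-1/22625 + 177/172) - 252 = 4004453/3891500 - 252 = -976653547/3891500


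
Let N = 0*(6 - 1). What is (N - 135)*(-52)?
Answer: 7020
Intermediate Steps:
N = 0 (N = 0*5 = 0)
(N - 135)*(-52) = (0 - 135)*(-52) = -135*(-52) = 7020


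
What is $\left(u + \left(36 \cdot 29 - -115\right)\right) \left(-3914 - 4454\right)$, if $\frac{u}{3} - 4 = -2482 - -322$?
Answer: $44425712$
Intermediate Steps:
$u = -6468$ ($u = 12 + 3 \left(-2482 - -322\right) = 12 + 3 \left(-2482 + 322\right) = 12 + 3 \left(-2160\right) = 12 - 6480 = -6468$)
$\left(u + \left(36 \cdot 29 - -115\right)\right) \left(-3914 - 4454\right) = \left(-6468 + \left(36 \cdot 29 - -115\right)\right) \left(-3914 - 4454\right) = \left(-6468 + \left(1044 + 115\right)\right) \left(-8368\right) = \left(-6468 + 1159\right) \left(-8368\right) = \left(-5309\right) \left(-8368\right) = 44425712$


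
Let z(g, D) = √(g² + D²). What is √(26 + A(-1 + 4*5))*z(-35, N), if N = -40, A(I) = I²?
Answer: 15*√4859 ≈ 1045.6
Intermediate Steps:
z(g, D) = √(D² + g²)
√(26 + A(-1 + 4*5))*z(-35, N) = √(26 + (-1 + 4*5)²)*√((-40)² + (-35)²) = √(26 + (-1 + 20)²)*√(1600 + 1225) = √(26 + 19²)*√2825 = √(26 + 361)*(5*√113) = √387*(5*√113) = (3*√43)*(5*√113) = 15*√4859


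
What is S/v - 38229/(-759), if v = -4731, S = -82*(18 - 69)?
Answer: 19743029/398981 ≈ 49.484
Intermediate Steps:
S = 4182 (S = -82*(-51) = 4182)
S/v - 38229/(-759) = 4182/(-4731) - 38229/(-759) = 4182*(-1/4731) - 38229*(-1/759) = -1394/1577 + 12743/253 = 19743029/398981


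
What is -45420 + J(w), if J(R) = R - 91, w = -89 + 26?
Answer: -45574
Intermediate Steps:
w = -63
J(R) = -91 + R
-45420 + J(w) = -45420 + (-91 - 63) = -45420 - 154 = -45574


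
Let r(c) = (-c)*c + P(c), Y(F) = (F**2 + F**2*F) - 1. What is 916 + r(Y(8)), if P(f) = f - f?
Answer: -329709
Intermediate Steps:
P(f) = 0
Y(F) = -1 + F**2 + F**3 (Y(F) = (F**2 + F**3) - 1 = -1 + F**2 + F**3)
r(c) = -c**2 (r(c) = (-c)*c + 0 = -c**2 + 0 = -c**2)
916 + r(Y(8)) = 916 - (-1 + 8**2 + 8**3)**2 = 916 - (-1 + 64 + 512)**2 = 916 - 1*575**2 = 916 - 1*330625 = 916 - 330625 = -329709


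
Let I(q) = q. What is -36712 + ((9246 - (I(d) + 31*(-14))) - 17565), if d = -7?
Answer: -44590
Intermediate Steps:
-36712 + ((9246 - (I(d) + 31*(-14))) - 17565) = -36712 + ((9246 - (-7 + 31*(-14))) - 17565) = -36712 + ((9246 - (-7 - 434)) - 17565) = -36712 + ((9246 - 1*(-441)) - 17565) = -36712 + ((9246 + 441) - 17565) = -36712 + (9687 - 17565) = -36712 - 7878 = -44590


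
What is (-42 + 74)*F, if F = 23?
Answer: 736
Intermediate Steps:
(-42 + 74)*F = (-42 + 74)*23 = 32*23 = 736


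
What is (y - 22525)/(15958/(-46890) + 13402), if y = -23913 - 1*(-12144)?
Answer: -804022830/314201911 ≈ -2.5589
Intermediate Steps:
y = -11769 (y = -23913 + 12144 = -11769)
(y - 22525)/(15958/(-46890) + 13402) = (-11769 - 22525)/(15958/(-46890) + 13402) = -34294/(15958*(-1/46890) + 13402) = -34294/(-7979/23445 + 13402) = -34294/314201911/23445 = -34294*23445/314201911 = -804022830/314201911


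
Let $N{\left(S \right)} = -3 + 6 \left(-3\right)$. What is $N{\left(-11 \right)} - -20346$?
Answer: $20325$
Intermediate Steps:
$N{\left(S \right)} = -21$ ($N{\left(S \right)} = -3 - 18 = -21$)
$N{\left(-11 \right)} - -20346 = -21 - -20346 = -21 + 20346 = 20325$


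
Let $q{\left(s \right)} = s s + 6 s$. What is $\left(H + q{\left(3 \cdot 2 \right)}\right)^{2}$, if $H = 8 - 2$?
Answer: $6084$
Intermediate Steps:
$H = 6$ ($H = 8 - 2 = 6$)
$q{\left(s \right)} = s^{2} + 6 s$
$\left(H + q{\left(3 \cdot 2 \right)}\right)^{2} = \left(6 + 3 \cdot 2 \left(6 + 3 \cdot 2\right)\right)^{2} = \left(6 + 6 \left(6 + 6\right)\right)^{2} = \left(6 + 6 \cdot 12\right)^{2} = \left(6 + 72\right)^{2} = 78^{2} = 6084$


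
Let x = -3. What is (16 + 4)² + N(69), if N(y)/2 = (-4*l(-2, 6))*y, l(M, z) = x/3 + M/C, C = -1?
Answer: -152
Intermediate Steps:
l(M, z) = -1 - M (l(M, z) = -3/3 + M/(-1) = -3*⅓ + M*(-1) = -1 - M)
N(y) = -8*y (N(y) = 2*((-4*(-1 - 1*(-2)))*y) = 2*((-4*(-1 + 2))*y) = 2*((-4*1)*y) = 2*(-4*y) = -8*y)
(16 + 4)² + N(69) = (16 + 4)² - 8*69 = 20² - 552 = 400 - 552 = -152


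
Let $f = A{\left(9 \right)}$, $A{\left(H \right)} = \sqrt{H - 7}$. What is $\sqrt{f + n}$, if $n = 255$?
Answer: $\sqrt{255 + \sqrt{2}} \approx 16.013$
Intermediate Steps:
$A{\left(H \right)} = \sqrt{-7 + H}$
$f = \sqrt{2}$ ($f = \sqrt{-7 + 9} = \sqrt{2} \approx 1.4142$)
$\sqrt{f + n} = \sqrt{\sqrt{2} + 255} = \sqrt{255 + \sqrt{2}}$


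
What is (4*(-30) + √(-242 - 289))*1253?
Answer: -150360 + 3759*I*√59 ≈ -1.5036e+5 + 28873.0*I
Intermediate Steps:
(4*(-30) + √(-242 - 289))*1253 = (-120 + √(-531))*1253 = (-120 + 3*I*√59)*1253 = -150360 + 3759*I*√59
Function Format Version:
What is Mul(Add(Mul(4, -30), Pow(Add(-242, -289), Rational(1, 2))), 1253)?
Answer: Add(-150360, Mul(3759, I, Pow(59, Rational(1, 2)))) ≈ Add(-1.5036e+5, Mul(28873., I))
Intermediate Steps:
Mul(Add(Mul(4, -30), Pow(Add(-242, -289), Rational(1, 2))), 1253) = Mul(Add(-120, Pow(-531, Rational(1, 2))), 1253) = Mul(Add(-120, Mul(3, I, Pow(59, Rational(1, 2)))), 1253) = Add(-150360, Mul(3759, I, Pow(59, Rational(1, 2))))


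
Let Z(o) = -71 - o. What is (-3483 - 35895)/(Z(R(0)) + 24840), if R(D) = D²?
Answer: -39378/24769 ≈ -1.5898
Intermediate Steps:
(-3483 - 35895)/(Z(R(0)) + 24840) = (-3483 - 35895)/((-71 - 1*0²) + 24840) = -39378/((-71 - 1*0) + 24840) = -39378/((-71 + 0) + 24840) = -39378/(-71 + 24840) = -39378/24769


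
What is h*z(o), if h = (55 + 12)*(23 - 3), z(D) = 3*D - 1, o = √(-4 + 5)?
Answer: 2680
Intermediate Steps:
o = 1 (o = √1 = 1)
z(D) = -1 + 3*D
h = 1340 (h = 67*20 = 1340)
h*z(o) = 1340*(-1 + 3*1) = 1340*(-1 + 3) = 1340*2 = 2680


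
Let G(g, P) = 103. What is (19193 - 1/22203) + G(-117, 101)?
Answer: 428429087/22203 ≈ 19296.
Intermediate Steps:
(19193 - 1/22203) + G(-117, 101) = (19193 - 1/22203) + 103 = 426142178/22203 + 103 = 428429087/22203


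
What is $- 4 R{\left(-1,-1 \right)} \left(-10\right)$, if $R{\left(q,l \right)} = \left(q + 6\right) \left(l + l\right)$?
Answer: $-400$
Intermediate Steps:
$R{\left(q,l \right)} = 2 l \left(6 + q\right)$ ($R{\left(q,l \right)} = \left(6 + q\right) 2 l = 2 l \left(6 + q\right)$)
$- 4 R{\left(-1,-1 \right)} \left(-10\right) = - 4 \cdot 2 \left(-1\right) \left(6 - 1\right) \left(-10\right) = - 4 \cdot 2 \left(-1\right) 5 \left(-10\right) = \left(-4\right) \left(-10\right) \left(-10\right) = 40 \left(-10\right) = -400$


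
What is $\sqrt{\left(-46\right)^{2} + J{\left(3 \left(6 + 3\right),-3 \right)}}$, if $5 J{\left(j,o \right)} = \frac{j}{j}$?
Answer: $\frac{\sqrt{52905}}{5} \approx 46.002$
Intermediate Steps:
$J{\left(j,o \right)} = \frac{1}{5}$ ($J{\left(j,o \right)} = \frac{j \frac{1}{j}}{5} = \frac{1}{5} \cdot 1 = \frac{1}{5}$)
$\sqrt{\left(-46\right)^{2} + J{\left(3 \left(6 + 3\right),-3 \right)}} = \sqrt{\left(-46\right)^{2} + \frac{1}{5}} = \sqrt{2116 + \frac{1}{5}} = \sqrt{\frac{10581}{5}} = \frac{\sqrt{52905}}{5}$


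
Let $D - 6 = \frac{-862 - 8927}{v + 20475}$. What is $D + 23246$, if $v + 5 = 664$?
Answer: $\frac{491397979}{21134} \approx 23252.0$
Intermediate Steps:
$v = 659$ ($v = -5 + 664 = 659$)
$D = \frac{117015}{21134}$ ($D = 6 + \frac{-862 - 8927}{659 + 20475} = 6 - \frac{9789}{21134} = \frac{117015}{21134} \approx 5.5368$)
$D + 23246 = \frac{117015}{21134} + 23246 = \frac{491397979}{21134}$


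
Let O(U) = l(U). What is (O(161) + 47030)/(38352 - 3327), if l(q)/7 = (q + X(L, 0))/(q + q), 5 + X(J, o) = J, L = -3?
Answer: 2163533/1611150 ≈ 1.3428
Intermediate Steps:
X(J, o) = -5 + J
l(q) = 7*(-8 + q)/(2*q) (l(q) = 7*((q + (-5 - 3))/(q + q)) = 7*((q - 8)/((2*q))) = 7*((-8 + q)*(1/(2*q))) = 7*((-8 + q)/(2*q)) = 7*(-8 + q)/(2*q))
O(U) = 7/2 - 28/U
(O(161) + 47030)/(38352 - 3327) = ((7/2 - 28/161) + 47030)/(38352 - 3327) = ((7/2 - 28*1/161) + 47030)/35025 = ((7/2 - 4/23) + 47030)*(1/35025) = (153/46 + 47030)*(1/35025) = (2163533/46)*(1/35025) = 2163533/1611150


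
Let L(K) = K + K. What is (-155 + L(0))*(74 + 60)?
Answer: -20770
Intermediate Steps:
L(K) = 2*K
(-155 + L(0))*(74 + 60) = (-155 + 2*0)*(74 + 60) = (-155 + 0)*134 = -155*134 = -20770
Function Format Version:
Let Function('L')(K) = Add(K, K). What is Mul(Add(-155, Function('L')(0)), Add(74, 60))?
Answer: -20770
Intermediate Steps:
Function('L')(K) = Mul(2, K)
Mul(Add(-155, Function('L')(0)), Add(74, 60)) = Mul(Add(-155, Mul(2, 0)), Add(74, 60)) = Mul(Add(-155, 0), 134) = Mul(-155, 134) = -20770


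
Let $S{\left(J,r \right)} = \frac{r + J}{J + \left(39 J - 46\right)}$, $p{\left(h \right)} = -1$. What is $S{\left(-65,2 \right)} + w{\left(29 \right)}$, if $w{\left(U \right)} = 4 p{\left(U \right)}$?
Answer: $- \frac{167}{42} \approx -3.9762$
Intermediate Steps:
$S{\left(J,r \right)} = \frac{J + r}{-46 + 40 J}$ ($S{\left(J,r \right)} = \frac{J + r}{J + \left(-46 + 39 J\right)} = \frac{J + r}{-46 + 40 J}$)
$w{\left(U \right)} = -4$ ($w{\left(U \right)} = 4 \left(-1\right) = -4$)
$S{\left(-65,2 \right)} + w{\left(29 \right)} = \frac{-65 + 2}{2 \left(-23 + 20 \left(-65\right)\right)} - 4 = \frac{1}{2} \frac{1}{-23 - 1300} \left(-63\right) - 4 = \frac{1}{2} \frac{1}{-1323} \left(-63\right) - 4 = \frac{1}{2} \left(- \frac{1}{1323}\right) \left(-63\right) - 4 = \frac{1}{42} - 4 = - \frac{167}{42}$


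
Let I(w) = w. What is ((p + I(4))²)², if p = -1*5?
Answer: 1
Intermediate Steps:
p = -5
((p + I(4))²)² = ((-5 + 4)²)² = ((-1)²)² = 1² = 1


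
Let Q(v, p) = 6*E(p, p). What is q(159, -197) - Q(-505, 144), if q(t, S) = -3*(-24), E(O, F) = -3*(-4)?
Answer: 0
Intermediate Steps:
E(O, F) = 12
Q(v, p) = 72 (Q(v, p) = 6*12 = 72)
q(t, S) = 72
q(159, -197) - Q(-505, 144) = 72 - 1*72 = 72 - 72 = 0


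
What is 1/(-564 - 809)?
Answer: -1/1373 ≈ -0.00072833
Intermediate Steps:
1/(-564 - 809) = 1/(-1373) = -1/1373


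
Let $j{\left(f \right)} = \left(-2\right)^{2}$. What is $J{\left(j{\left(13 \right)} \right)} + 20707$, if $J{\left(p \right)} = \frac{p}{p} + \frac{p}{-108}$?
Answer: $\frac{559115}{27} \approx 20708.0$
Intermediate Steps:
$j{\left(f \right)} = 4$
$J{\left(p \right)} = 1 - \frac{p}{108}$ ($J{\left(p \right)} = 1 + p \left(- \frac{1}{108}\right) = 1 - \frac{p}{108}$)
$J{\left(j{\left(13 \right)} \right)} + 20707 = \left(1 - \frac{1}{27}\right) + 20707 = \frac{26}{27} + 20707 = \frac{559115}{27}$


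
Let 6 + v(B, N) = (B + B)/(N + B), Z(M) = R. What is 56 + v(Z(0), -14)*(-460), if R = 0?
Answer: 2816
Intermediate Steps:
Z(M) = 0
v(B, N) = -6 + 2*B/(B + N) (v(B, N) = -6 + (B + B)/(N + B) = -6 + (2*B)/(B + N) = -6 + 2*B/(B + N))
56 + v(Z(0), -14)*(-460) = 56 + (2*(-3*(-14) - 2*0)/(0 - 14))*(-460) = 56 + (2*(42 + 0)/(-14))*(-460) = 56 + (2*(-1/14)*42)*(-460) = 56 - 6*(-460) = 56 + 2760 = 2816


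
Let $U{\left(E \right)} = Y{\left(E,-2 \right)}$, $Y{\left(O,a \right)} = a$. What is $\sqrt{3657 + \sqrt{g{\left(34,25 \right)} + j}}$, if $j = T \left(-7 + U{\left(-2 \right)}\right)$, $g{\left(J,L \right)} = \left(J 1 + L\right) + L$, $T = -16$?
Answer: $\sqrt{3657 + 2 \sqrt{57}} \approx 60.598$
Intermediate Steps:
$U{\left(E \right)} = -2$
$g{\left(J,L \right)} = J + 2 L$ ($g{\left(J,L \right)} = \left(J + L\right) + L = J + 2 L$)
$j = 144$ ($j = - 16 \left(-7 - 2\right) = \left(-16\right) \left(-9\right) = 144$)
$\sqrt{3657 + \sqrt{g{\left(34,25 \right)} + j}} = \sqrt{3657 + \sqrt{\left(34 + 2 \cdot 25\right) + 144}} = \sqrt{3657 + \sqrt{\left(34 + 50\right) + 144}} = \sqrt{3657 + \sqrt{84 + 144}} = \sqrt{3657 + \sqrt{228}} = \sqrt{3657 + 2 \sqrt{57}}$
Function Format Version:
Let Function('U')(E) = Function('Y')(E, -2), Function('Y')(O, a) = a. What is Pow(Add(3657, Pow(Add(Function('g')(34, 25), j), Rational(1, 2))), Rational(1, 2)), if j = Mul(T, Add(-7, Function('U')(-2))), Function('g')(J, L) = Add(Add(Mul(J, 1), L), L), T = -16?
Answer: Pow(Add(3657, Mul(2, Pow(57, Rational(1, 2)))), Rational(1, 2)) ≈ 60.598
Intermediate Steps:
Function('U')(E) = -2
Function('g')(J, L) = Add(J, Mul(2, L)) (Function('g')(J, L) = Add(Add(J, L), L) = Add(J, Mul(2, L)))
j = 144 (j = Mul(-16, Add(-7, -2)) = Mul(-16, -9) = 144)
Pow(Add(3657, Pow(Add(Function('g')(34, 25), j), Rational(1, 2))), Rational(1, 2)) = Pow(Add(3657, Pow(Add(Add(34, Mul(2, 25)), 144), Rational(1, 2))), Rational(1, 2)) = Pow(Add(3657, Pow(Add(Add(34, 50), 144), Rational(1, 2))), Rational(1, 2)) = Pow(Add(3657, Pow(Add(84, 144), Rational(1, 2))), Rational(1, 2)) = Pow(Add(3657, Pow(228, Rational(1, 2))), Rational(1, 2)) = Pow(Add(3657, Mul(2, Pow(57, Rational(1, 2)))), Rational(1, 2))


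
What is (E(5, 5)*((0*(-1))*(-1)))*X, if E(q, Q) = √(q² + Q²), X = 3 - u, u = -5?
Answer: 0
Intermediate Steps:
X = 8 (X = 3 - 1*(-5) = 3 + 5 = 8)
E(q, Q) = √(Q² + q²)
(E(5, 5)*((0*(-1))*(-1)))*X = (√(5² + 5²)*((0*(-1))*(-1)))*8 = (√(25 + 25)*(0*(-1)))*8 = (√50*0)*8 = ((5*√2)*0)*8 = 0*8 = 0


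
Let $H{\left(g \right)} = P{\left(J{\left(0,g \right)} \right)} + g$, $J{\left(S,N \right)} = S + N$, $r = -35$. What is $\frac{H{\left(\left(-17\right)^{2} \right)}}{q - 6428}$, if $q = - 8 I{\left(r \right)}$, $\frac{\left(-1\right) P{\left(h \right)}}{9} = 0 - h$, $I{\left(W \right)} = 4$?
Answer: $- \frac{17}{38} \approx -0.44737$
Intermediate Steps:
$J{\left(S,N \right)} = N + S$
$P{\left(h \right)} = 9 h$ ($P{\left(h \right)} = - 9 \left(0 - h\right) = - 9 \left(- h\right) = 9 h$)
$q = -32$ ($q = \left(-8\right) 4 = -32$)
$H{\left(g \right)} = 10 g$ ($H{\left(g \right)} = 9 \left(g + 0\right) + g = 9 g + g = 10 g$)
$\frac{H{\left(\left(-17\right)^{2} \right)}}{q - 6428} = \frac{10 \left(-17\right)^{2}}{-32 - 6428} = \frac{10 \cdot 289}{-6460} = 2890 \left(- \frac{1}{6460}\right) = - \frac{17}{38}$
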